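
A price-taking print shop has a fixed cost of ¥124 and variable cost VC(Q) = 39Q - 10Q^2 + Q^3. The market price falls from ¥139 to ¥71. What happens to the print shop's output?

Output falls from 10 to 8

MC = 39 - 20Q + 3Q^2; the shutdown threshold is min AVC = ¥14 (at Q = 5).
At P = ¥139 ≥ min AVC, set P = MC on the rising branch: Q = 10.
At P = ¥71 ≥ min AVC, set P = MC: Q = 8. The firm stays open but cuts output.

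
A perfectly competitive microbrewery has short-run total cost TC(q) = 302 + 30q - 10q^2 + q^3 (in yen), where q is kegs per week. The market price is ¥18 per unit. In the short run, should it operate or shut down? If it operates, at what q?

Produce at q = 6

Variable cost is VC = 30q - 10q^2 + q^3, so AVC = VC/q = 30 - 10q + q^2 and MC = dTC/dq = 30 - 20q + 3q^2.
AVC hits its minimum where MC = AVC, at q = 5, giving min AVC = 30 - 10·5 + 5^2 = ¥5.
Because ¥18 ≥ ¥5, revenue can cover variable cost; the firm operates.
Set P = MC: 18 = 30 - 20q + 3q^2 → 12 - 20q + 3q^2 = 0. The roots are q = 2/3 and q = 6; the profit-maximizing output is on the rising part of MC, so q* = 6.
Check: AVC at q = 6 is ¥6 ≤ P, so revenue covers variable cost.
Profit = P·q − TC = 18·6 − 338 = -¥230, a loss, but smaller than the ¥302 fixed cost the firm would lose by shutting down.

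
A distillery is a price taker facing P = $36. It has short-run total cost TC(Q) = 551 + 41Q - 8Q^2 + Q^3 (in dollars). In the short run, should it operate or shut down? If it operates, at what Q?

Produce at Q = 5

From TC, MC = TC'(Q) = 41 - 16Q + 3Q^2 and AVC = VC/Q = 41 - 8Q + Q^2.
The AVC parabola has its vertex at Q = 8/2 = 4, where AVC = 41 - 8·4 + 4^2 = $25.
Because $36 ≥ $25, revenue can cover variable cost; the firm operates.
Solving P = MC: 5 - 16Q + 3Q^2 = 0 ⇒ Q = 1/3 or 5. On the upward-sloping branch, Q* = 5.
Check: AVC at Q = 5 is $26 ≤ P, so revenue covers variable cost.
Profit = P·Q − TC = 36·5 − 681 = -$501, a loss, but smaller than the $551 fixed cost the firm would lose by shutting down.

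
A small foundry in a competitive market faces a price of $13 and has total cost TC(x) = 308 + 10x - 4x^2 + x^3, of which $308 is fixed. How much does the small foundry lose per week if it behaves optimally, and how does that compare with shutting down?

AVC = 10 - 4x + x^2 has its minimum $6 at x = 2; price $13 clears that bar, so the firm operates.
MC = 10 - 8x + 3x^2. Setting P = MC and taking the root on the rising branch gives x* = 3.
TR = 13·3 = 39. TC = 308 + 21 = 329. Profit = 39 − 329 = -$290.
Shutting down would mean losing the fixed cost of $308, so operating at a loss of $290 is better by $18.

Profit = -$290 at x = 3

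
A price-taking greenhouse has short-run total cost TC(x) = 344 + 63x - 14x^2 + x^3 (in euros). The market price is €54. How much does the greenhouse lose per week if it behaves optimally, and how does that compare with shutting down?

Profit = -€20 at x = 9

AVC = 63 - 14x + x^2 has its minimum €14 at x = 7; price €54 clears that bar, so the firm operates.
MC = 63 - 28x + 3x^2. Setting P = MC and taking the root on the rising branch gives x* = 9.
TR = 54·9 = 486. TC = 344 + 162 = 506. Profit = 486 − 506 = -€20.
Shutting down would mean losing the fixed cost of €344, so operating at a loss of €20 is better by €324.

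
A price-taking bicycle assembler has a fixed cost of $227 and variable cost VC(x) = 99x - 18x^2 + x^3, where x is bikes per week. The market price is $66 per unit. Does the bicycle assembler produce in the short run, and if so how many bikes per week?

Produce at x = 11

Strip out fixed cost: VC = 99x - 18x^2 + x^3. Then AVC = 99 - 18x + x^2 and MC = 99 - 36x + 3x^2.
AVC hits its minimum where MC = AVC, at x = 9, giving min AVC = 99 - 18·9 + 9^2 = $18.
Because $66 ≥ $18, revenue can cover variable cost; the firm operates.
P = MC gives 33 - 36x + 3x^2 = 0, with roots 1 and 11. Take the larger (rising MC): x* = 11.
Check: AVC at x = 11 is $22 ≤ P, so revenue covers variable cost.
Profit = P·x − TC = 66·11 − 469 = $257.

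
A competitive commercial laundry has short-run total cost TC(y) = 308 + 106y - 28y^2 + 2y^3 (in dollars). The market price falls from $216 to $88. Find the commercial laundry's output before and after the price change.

Output falls from 11 to 9

MC = 106 - 56y + 6y^2; the shutdown threshold is min AVC = $8 (at y = 7).
At P = $216 ≥ min AVC, set P = MC on the rising branch: y = 11.
At P = $88 ≥ min AVC, set P = MC: y = 9. The firm stays open but cuts output.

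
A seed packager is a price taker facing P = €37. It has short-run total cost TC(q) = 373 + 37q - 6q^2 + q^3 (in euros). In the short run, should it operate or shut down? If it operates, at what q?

Variable cost is VC = 37q - 6q^2 + q^3, so AVC = VC/q = 37 - 6q + q^2 and MC = dTC/dq = 37 - 12q + 3q^2.
AVC is minimized where dAVC/dq = -6 + 2q = 0, at q = 3; min AVC = 37 - 6·3 + 3^2 = €28.
Since P = €37 ≥ min AVC = €28, price covers variable cost and the firm should produce.
Solving P = MC: -12q + 3q^2 = 0 ⇒ q = 0 or 4. On the upward-sloping branch, q* = 4.
Check: AVC at q = 4 is €29 ≤ P, so revenue covers variable cost.
Profit = P·q − TC = 37·4 − 489 = -€341, a loss, but smaller than the €373 fixed cost the firm would lose by shutting down.

Produce at q = 4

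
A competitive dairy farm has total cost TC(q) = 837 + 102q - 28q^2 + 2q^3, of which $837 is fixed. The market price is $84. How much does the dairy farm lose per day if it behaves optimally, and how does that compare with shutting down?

Profit = -$189 at q = 9

AVC = 102 - 28q + 2q^2; min AVC = $4 at q = 7. Since P = $84 ≥ min AVC, the firm produces.
With MC = 102 - 56q + 6q^2, P = MC on the upward-sloping part at q* = 9.
TR = 84·9 = 756. TC = 837 + 108 = 945. Profit = 756 − 945 = -$189.
Shutting down would mean losing the fixed cost of $837, so operating at a loss of $189 is better by $648.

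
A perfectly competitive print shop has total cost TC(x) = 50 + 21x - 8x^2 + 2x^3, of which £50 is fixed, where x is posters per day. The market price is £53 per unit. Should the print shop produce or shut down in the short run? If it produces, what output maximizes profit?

Produce at x = 4

Strip out fixed cost: VC = 21x - 8x^2 + 2x^3. Then AVC = 21 - 8x + 2x^2 and MC = 21 - 16x + 6x^2.
AVC is minimized where dAVC/dx = -8 + 4x = 0, at x = 2; min AVC = 21 - 8·2 + 2·2^2 = £13.
P = £53 exceeds min AVC = £13, so the firm stays open.
Solving P = MC: -32 - 16x + 6x^2 = 0 ⇒ x = -4/3 or 4. On the upward-sloping branch, x* = 4.
Check: AVC at x = 4 is £21 ≤ P, so revenue covers variable cost.
Profit = P·x − TC = 53·4 − 134 = £78.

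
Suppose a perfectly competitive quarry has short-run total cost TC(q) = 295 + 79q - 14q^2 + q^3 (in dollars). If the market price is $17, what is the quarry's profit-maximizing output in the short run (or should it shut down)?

Variable cost is VC = 79q - 14q^2 + q^3, so AVC = VC/q = 79 - 14q + q^2 and MC = dTC/dq = 79 - 28q + 3q^2.
AVC is minimized where dAVC/dq = -14 + 2q = 0, at q = 7; min AVC = 79 - 14·7 + 7^2 = $30.
P = $17 lies below min AVC = $30; no output level covers variable cost.
Best response: produce nothing and absorb the $295 fixed cost.

Shut down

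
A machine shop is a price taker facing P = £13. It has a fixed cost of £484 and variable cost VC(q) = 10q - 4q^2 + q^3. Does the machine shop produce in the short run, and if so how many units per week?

Strip out fixed cost: VC = 10q - 4q^2 + q^3. Then AVC = 10 - 4q + q^2 and MC = 10 - 8q + 3q^2.
The AVC parabola has its vertex at q = 4/2 = 2, where AVC = 10 - 4·2 + 2^2 = £6.
P = £13 exceeds min AVC = £6, so the firm stays open.
Set P = MC: 13 = 10 - 8q + 3q^2 → -3 - 8q + 3q^2 = 0. The roots are q = -1/3 and q = 3; the profit-maximizing output is on the rising part of MC, so q* = 3.
Check: AVC at q = 3 is £7 ≤ P, so revenue covers variable cost.
Profit = P·q − TC = 13·3 − 505 = -£466, a loss, but smaller than the £484 fixed cost the firm would lose by shutting down.

Produce at q = 3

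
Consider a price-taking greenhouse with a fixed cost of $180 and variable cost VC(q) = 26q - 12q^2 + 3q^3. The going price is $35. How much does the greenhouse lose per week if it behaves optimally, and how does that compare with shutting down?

AVC = 26 - 12q + 3q^2 has its minimum $14 at q = 2; price $35 clears that bar, so the firm operates.
With MC = 26 - 24q + 9q^2, P = MC on the upward-sloping part at q* = 3.
TR = 35·3 = 105. TC = 180 + 51 = 231. Profit = 105 − 231 = -$126.
Shutting down would mean losing the fixed cost of $180, so operating at a loss of $126 is better by $54.

Profit = -$126 at q = 3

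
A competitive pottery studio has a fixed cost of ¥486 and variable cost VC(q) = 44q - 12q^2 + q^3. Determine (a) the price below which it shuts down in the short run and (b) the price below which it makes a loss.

Shutdown price = ¥8; break-even price = ¥71

AVC = 44 - 12q + q^2; minimized at q = 6, giving min AVC = ¥8. That is the shutdown price.
ATC = 486/q + 44 - 12q + q^2. Setting dATC/dq = −486/q^2 − 12 + 2q = 0 gives q = 9 (since 2·9^3 − 12·9^2 = 486).
min ATC = 486/9 + 44 − 12·9 + 9^2 = ¥71. That is the break-even price.
For ¥8 ≤ P < ¥71 the firm produces at a loss; below ¥8 it shuts down.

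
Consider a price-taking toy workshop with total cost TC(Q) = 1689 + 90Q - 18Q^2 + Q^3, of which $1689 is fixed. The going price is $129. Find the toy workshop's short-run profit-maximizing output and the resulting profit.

AVC = 90 - 18Q + Q^2 has its minimum $9 at Q = 9; price $129 clears that bar, so the firm operates.
With MC = 90 - 36Q + 3Q^2, P = MC on the upward-sloping part at Q* = 13.
TR = 129·13 = 1677. TC = 1689 + 325 = 2014. Profit = 1677 − 2014 = -$337.
That loss of $337 beats the $1689 the firm would lose by shutting down; producing recovers $1352 of fixed cost.

Profit = -$337 at Q = 13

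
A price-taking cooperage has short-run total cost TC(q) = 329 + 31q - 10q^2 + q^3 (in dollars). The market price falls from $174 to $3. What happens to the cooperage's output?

MC = 31 - 20q + 3q^2; the shutdown threshold is min AVC = $6 (at q = 5).
At P = $174 ≥ min AVC, set P = MC on the rising branch: q = 11.
At P = $3 < min AVC = $6, price no longer covers variable cost at any output, so the firm shuts down: q = 0.

Output falls from 11 to 0 (the firm shuts down)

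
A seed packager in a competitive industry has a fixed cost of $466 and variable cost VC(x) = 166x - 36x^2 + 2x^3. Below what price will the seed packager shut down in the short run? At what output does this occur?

$4 per unit, at x = 9

The firm shuts down when price falls below the minimum of average variable cost. AVC = VC/x = 166 - 36x + 2x^2.
dAVC/dx = -36 + 4x = 0 gives x = 9. min AVC = 166 - 36·9 + 2·9^2 = 4.
For P < $4 the firm produces nothing.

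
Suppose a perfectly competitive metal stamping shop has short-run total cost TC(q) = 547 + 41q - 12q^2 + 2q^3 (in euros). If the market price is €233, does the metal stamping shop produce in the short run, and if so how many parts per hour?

Variable cost is VC = 41q - 12q^2 + 2q^3, so AVC = VC/q = 41 - 12q + 2q^2 and MC = dTC/dq = 41 - 24q + 6q^2.
AVC hits its minimum where MC = AVC, at q = 3, giving min AVC = 41 - 12·3 + 2·3^2 = €23.
Since P = €233 ≥ min AVC = €23, price covers variable cost and the firm should produce.
Solving P = MC: -192 - 24q + 6q^2 = 0 ⇒ q = -4 or 8. On the upward-sloping branch, q* = 8.
Check: AVC at q = 8 is €73 ≤ P, so revenue covers variable cost.
Profit = P·q − TC = 233·8 − 1131 = €733.

Produce at q = 8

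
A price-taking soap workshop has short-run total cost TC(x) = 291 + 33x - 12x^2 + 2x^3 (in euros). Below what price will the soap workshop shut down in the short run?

€15 per unit

Short-run supply begins at min AVC. From VC = 33x - 12x^2 + 2x^3, AVC = 33 - 12x + 2x^2.
dAVC/dx = -12 + 4x = 0 gives x = 3. min AVC = 33 - 12·3 + 2·3^2 = 15.
So the shutdown price is €15.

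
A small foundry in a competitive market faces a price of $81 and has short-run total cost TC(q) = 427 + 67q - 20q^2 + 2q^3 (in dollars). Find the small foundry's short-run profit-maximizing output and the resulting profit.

AVC = 67 - 20q + 2q^2 has its minimum $17 at q = 5; price $81 clears that bar, so the firm operates.
With MC = 67 - 40q + 6q^2, P = MC on the upward-sloping part at q* = 7.
TR = 81·7 = 567. TC = 427 + 175 = 602. Profit = 567 − 602 = -$35.
By producing, the firm covers all variable cost plus $392 of fixed cost; shutting down would lose the full $427.

Profit = -$35 at q = 7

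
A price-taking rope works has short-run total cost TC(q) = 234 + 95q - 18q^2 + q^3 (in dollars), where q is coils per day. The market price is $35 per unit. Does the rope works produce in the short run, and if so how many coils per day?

Strip out fixed cost: VC = 95q - 18q^2 + q^3. Then AVC = 95 - 18q + q^2 and MC = 95 - 36q + 3q^2.
AVC is minimized where dAVC/dq = -18 + 2q = 0, at q = 9; min AVC = 95 - 18·9 + 9^2 = $14.
Because $35 ≥ $14, revenue can cover variable cost; the firm operates.
Solving P = MC: 60 - 36q + 3q^2 = 0 ⇒ q = 2 or 10. On the upward-sloping branch, q* = 10.
Check: AVC at q = 10 is $15 ≤ P, so revenue covers variable cost.
Profit = P·q − TC = 35·10 − 384 = -$34, a loss, but smaller than the $234 fixed cost the firm would lose by shutting down.

Produce at q = 10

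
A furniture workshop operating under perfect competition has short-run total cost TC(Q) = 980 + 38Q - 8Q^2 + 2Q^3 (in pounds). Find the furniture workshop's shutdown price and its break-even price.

Shutdown price = £30; break-even price = £220

AVC = 38 - 8Q + 2Q^2; minimized at Q = 2, giving min AVC = £30. That is the shutdown price.
ATC = 980/Q + 38 - 8Q + 2Q^2. Setting dATC/dQ = −980/Q^2 − 8 + 4Q = 0 gives Q = 7 (since 4·7^3 − 8·7^2 = 980).
min ATC = 980/7 + 38 − 8·7 + 2·7^2 = £220. That is the break-even price.
For £30 ≤ P < £220 the firm produces at a loss; below £30 it shuts down.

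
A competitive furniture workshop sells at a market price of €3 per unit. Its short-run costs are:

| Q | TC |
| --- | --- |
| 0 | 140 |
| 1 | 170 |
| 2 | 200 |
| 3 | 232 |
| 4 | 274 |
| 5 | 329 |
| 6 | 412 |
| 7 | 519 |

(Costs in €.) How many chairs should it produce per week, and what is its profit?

Compute π = P·Q − TC at each output: Q=0: -140; Q=1: -167; Q=2: -194; Q=3: -223; Q=4: -262; Q=5: -314; Q=6: -394; Q=7: -498.
Profit is highest at Q = 0. Equivalently, the lowest AVC in the table is 30/1 ≈ €30 at Q = 1, and P = €3 falls below it — price never covers variable cost, so the firm shuts down and loses only its fixed cost.

Q = 0 (shut down); profit = -€140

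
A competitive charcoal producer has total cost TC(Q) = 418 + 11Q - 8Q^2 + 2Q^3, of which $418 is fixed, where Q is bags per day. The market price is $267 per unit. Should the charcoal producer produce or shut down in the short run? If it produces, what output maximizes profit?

Strip out fixed cost: VC = 11Q - 8Q^2 + 2Q^3. Then AVC = 11 - 8Q + 2Q^2 and MC = 11 - 16Q + 6Q^2.
AVC is minimized where dAVC/dQ = -8 + 4Q = 0, at Q = 2; min AVC = 11 - 8·2 + 2·2^2 = $3.
Because $267 ≥ $3, revenue can cover variable cost; the firm operates.
Set P = MC: 267 = 11 - 16Q + 6Q^2 → -256 - 16Q + 6Q^2 = 0. The roots are Q = -16/3 and Q = 8; the profit-maximizing output is on the rising part of MC, so Q* = 8.
Check: AVC at Q = 8 is $75 ≤ P, so revenue covers variable cost.
Profit = P·Q − TC = 267·8 − 1018 = $1118.

Produce at Q = 8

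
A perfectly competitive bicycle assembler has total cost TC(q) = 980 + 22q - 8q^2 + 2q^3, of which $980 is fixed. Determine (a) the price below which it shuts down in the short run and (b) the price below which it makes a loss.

Shutdown price = $14; break-even price = $204

AVC = 22 - 8q + 2q^2; minimized at q = 2, giving min AVC = $14. That is the shutdown price.
ATC = 980/q + 22 - 8q + 2q^2. Setting dATC/dq = −980/q^2 − 8 + 4q = 0 gives q = 7 (since 4·7^3 − 8·7^2 = 980).
min ATC = 980/7 + 22 − 8·7 + 2·7^2 = $204. That is the break-even price.
For $14 ≤ P < $204 the firm produces at a loss; below $14 it shuts down.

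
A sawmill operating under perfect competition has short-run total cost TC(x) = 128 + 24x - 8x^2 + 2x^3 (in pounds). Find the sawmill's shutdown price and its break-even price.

AVC = 24 - 8x + 2x^2; minimized at x = 2, giving min AVC = £16. That is the shutdown price.
ATC = 128/x + 24 - 8x + 2x^2. Setting dATC/dx = −128/x^2 − 8 + 4x = 0 gives x = 4 (since 4·4^3 − 8·4^2 = 128).
min ATC = 128/4 + 24 − 8·4 + 2·4^2 = £56. That is the break-even price.
Between these two prices the firm operates at a loss; above £56 it earns a profit.

Shutdown price = £16; break-even price = £56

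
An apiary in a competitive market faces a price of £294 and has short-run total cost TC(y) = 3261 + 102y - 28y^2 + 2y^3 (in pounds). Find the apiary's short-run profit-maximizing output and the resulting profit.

AVC = 102 - 28y + 2y^2; min AVC = £4 at y = 7. Since P = £294 ≥ min AVC, the firm produces.
MC = 102 - 56y + 6y^2. Setting P = MC and taking the root on the rising branch gives y* = 12.
TR = 294·12 = 3528. TC = 3261 + 648 = 3909. Profit = 3528 − 3909 = -£381.
Shutting down would mean losing the fixed cost of £3261, so operating at a loss of £381 is better by £2880.

Profit = -£381 at y = 12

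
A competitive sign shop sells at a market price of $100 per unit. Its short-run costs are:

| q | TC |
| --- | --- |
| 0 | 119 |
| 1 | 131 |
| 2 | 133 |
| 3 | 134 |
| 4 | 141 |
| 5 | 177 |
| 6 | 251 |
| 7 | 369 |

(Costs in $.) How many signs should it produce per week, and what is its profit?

q = 6; profit = $349

Compute π = P·q − TC at each output: q=0: -119; q=1: -31; q=2: 67; q=3: 166; q=4: 259; q=5: 323; q=6: 349; q=7: 331.
Profit is maximized at q = 6. AVC there is 132/6 = $22 ≤ P, so producing beats shutting down (which would give -$119).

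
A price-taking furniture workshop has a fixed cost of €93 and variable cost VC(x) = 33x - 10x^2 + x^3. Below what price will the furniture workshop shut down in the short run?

€8 per unit

The shutdown price is the minimum of AVC. VC = 33x - 10x^2 + x^3, so AVC = 33 - 10x + x^2.
dAVC/dx = -10 + 2x = 0 gives x = 5. min AVC = 33 - 10·5 + 5^2 = 8.
So the shutdown price is €8.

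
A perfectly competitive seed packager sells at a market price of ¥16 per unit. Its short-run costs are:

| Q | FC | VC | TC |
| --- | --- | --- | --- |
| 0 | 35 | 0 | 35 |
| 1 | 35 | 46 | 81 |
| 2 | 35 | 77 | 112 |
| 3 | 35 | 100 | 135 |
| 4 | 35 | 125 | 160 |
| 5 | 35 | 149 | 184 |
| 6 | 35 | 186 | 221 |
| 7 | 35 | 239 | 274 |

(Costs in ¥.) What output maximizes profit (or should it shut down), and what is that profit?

Tabulate TR − TC: Q=0: -35; Q=1: -65; Q=2: -80; Q=3: -87; Q=4: -96; Q=5: -104; Q=6: -125; Q=7: -162.
Profit is highest at Q = 0. Equivalently, the lowest AVC in the table is 149/5 ≈ ¥29.80 at Q = 5, and P = ¥16 falls below it — price never covers variable cost, so the firm shuts down and loses only its fixed cost.

Q = 0 (shut down); profit = -¥35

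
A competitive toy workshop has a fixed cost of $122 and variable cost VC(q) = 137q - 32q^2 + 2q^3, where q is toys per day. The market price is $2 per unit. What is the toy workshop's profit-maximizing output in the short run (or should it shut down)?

Strip out fixed cost: VC = 137q - 32q^2 + 2q^3. Then AVC = 137 - 32q + 2q^2 and MC = 137 - 64q + 6q^2.
AVC is minimized where dAVC/dq = -32 + 4q = 0, at q = 8; min AVC = 137 - 32·8 + 2·8^2 = $9.
With P < min AVC ($2 < $9), every unit sold adds to the loss.
Shutting down limits the loss to fixed cost, $122.

Shut down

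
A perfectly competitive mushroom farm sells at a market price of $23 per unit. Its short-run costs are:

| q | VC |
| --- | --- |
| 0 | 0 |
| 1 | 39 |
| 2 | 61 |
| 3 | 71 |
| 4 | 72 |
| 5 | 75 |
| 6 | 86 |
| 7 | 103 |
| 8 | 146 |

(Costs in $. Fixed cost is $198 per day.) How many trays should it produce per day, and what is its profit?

q = 7; profit = -$140

Tabulate TR − TC: q=0: -198; q=1: -214; q=2: -213; q=3: -200; q=4: -178; q=5: -158; q=6: -146; q=7: -140; q=8: -160.
Profit is maximized at q = 7. AVC there is 103/7 = $14.71 ≤ P, so producing beats shutting down (which would give -$198).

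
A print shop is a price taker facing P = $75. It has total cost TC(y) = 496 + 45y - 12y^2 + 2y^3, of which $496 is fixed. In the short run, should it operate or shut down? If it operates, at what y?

Produce at y = 5

Strip out fixed cost: VC = 45y - 12y^2 + 2y^3. Then AVC = 45 - 12y + 2y^2 and MC = 45 - 24y + 6y^2.
AVC hits its minimum where MC = AVC, at y = 3, giving min AVC = 45 - 12·3 + 2·3^2 = $27.
Since P = $75 ≥ min AVC = $27, price covers variable cost and the firm should produce.
P = MC gives -30 - 24y + 6y^2 = 0, with roots -1 and 5. Take the larger (rising MC): y* = 5.
Check: AVC at y = 5 is $35 ≤ P, so revenue covers variable cost.
Profit = P·y − TC = 75·5 − 671 = -$296, a loss, but smaller than the $496 fixed cost the firm would lose by shutting down.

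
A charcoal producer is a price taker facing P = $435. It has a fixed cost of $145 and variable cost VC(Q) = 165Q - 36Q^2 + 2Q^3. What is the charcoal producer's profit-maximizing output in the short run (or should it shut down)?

Produce at Q = 15

Strip out fixed cost: VC = 165Q - 36Q^2 + 2Q^3. Then AVC = 165 - 36Q + 2Q^2 and MC = 165 - 72Q + 6Q^2.
AVC hits its minimum where MC = AVC, at Q = 9, giving min AVC = 165 - 36·9 + 2·9^2 = $3.
Because $435 ≥ $3, revenue can cover variable cost; the firm operates.
Set P = MC: 435 = 165 - 72Q + 6Q^2 → -270 - 72Q + 6Q^2 = 0. The roots are Q = -3 and Q = 15; the profit-maximizing output is on the rising part of MC, so Q* = 15.
Check: AVC at Q = 15 is $75 ≤ P, so revenue covers variable cost.
Profit = P·Q − TC = 435·15 − 1270 = $5255.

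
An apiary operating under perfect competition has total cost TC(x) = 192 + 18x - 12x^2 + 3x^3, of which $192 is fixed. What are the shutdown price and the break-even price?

Shutdown price = min AVC. AVC = 18 - 12x + 3x^2, with vertex at x = 2 and minimum $6.
ATC = 192/x + 18 - 12x + 3x^2. Setting dATC/dx = −192/x^2 − 12 + 6x = 0 gives x = 4 (since 6·4^3 − 12·4^2 = 192).
min ATC = 192/4 + 18 − 12·4 + 3·4^2 = $66. That is the break-even price.
Between these two prices the firm operates at a loss; above $66 it earns a profit.

Shutdown price = $6; break-even price = $66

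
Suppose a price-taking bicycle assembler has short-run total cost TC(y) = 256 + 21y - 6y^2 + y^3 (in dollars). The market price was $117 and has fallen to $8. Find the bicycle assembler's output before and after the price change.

Output falls from 8 to 0 (the firm shuts down)

AVC = 21 - 6y + y^2, minimized at y = 3 where min AVC = $12. MC = 21 - 12y + 3y^2.
With P = $117 above the shutdown price, P = MC gives y = 8.
At P = $8 < min AVC = $12, price no longer covers variable cost at any output, so the firm shuts down: y = 0.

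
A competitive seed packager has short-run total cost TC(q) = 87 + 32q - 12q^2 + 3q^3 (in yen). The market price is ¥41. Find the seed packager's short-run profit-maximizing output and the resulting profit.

Profit = -¥33 at q = 3

AVC = 32 - 12q + 3q^2; min AVC = ¥20 at q = 2. Since P = ¥41 ≥ min AVC, the firm produces.
MC = 32 - 24q + 9q^2. Setting P = MC and taking the root on the rising branch gives q* = 3.
TR = 41·3 = 123. TC = 87 + 69 = 156. Profit = 123 − 156 = -¥33.
That loss of ¥33 beats the ¥87 the firm would lose by shutting down; producing recovers ¥54 of fixed cost.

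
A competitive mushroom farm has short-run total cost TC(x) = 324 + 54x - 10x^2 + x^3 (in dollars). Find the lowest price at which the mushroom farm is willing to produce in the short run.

$29 per unit

The firm shuts down when price falls below the minimum of average variable cost. AVC = VC/x = 54 - 10x + x^2.
At the minimum of AVC, MC = AVC. MC = 54 - 20x + 3x^2; setting MC = AVC gives 2x^2 - 10x = 0, so x = 5. min AVC = 29.
So the shutdown price is $29.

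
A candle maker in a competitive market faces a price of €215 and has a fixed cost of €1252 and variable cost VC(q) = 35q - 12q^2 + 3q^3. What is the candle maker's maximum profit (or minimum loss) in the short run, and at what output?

AVC = 35 - 12q + 3q^2 has its minimum €23 at q = 2; price €215 clears that bar, so the firm operates.
MC = 35 - 24q + 9q^2. Setting P = MC and taking the root on the rising branch gives q* = 6.
TR = 215·6 = 1290. TC = 1252 + 426 = 1678. Profit = 1290 − 1678 = -€388.
That loss of €388 beats the €1252 the firm would lose by shutting down; producing recovers €864 of fixed cost.

Profit = -€388 at q = 6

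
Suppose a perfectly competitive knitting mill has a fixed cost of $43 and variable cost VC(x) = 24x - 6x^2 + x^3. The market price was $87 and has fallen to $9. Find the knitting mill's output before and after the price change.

Output falls from 7 to 0 (the firm shuts down)

MC = 24 - 12x + 3x^2; the shutdown threshold is min AVC = $15 (at x = 3).
At P = $87 ≥ min AVC, set P = MC on the rising branch: x = 7.
At P = $9 < min AVC = $15, price no longer covers variable cost at any output, so the firm shuts down: x = 0.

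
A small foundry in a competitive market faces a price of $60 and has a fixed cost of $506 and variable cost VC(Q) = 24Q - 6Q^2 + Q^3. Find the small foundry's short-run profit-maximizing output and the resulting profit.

Profit = -$290 at Q = 6

AVC = 24 - 6Q + Q^2 has its minimum $15 at Q = 3; price $60 clears that bar, so the firm operates.
With MC = 24 - 12Q + 3Q^2, P = MC on the upward-sloping part at Q* = 6.
TR = 60·6 = 360. TC = 506 + 144 = 650. Profit = 360 − 650 = -$290.
That loss of $290 beats the $506 the firm would lose by shutting down; producing recovers $216 of fixed cost.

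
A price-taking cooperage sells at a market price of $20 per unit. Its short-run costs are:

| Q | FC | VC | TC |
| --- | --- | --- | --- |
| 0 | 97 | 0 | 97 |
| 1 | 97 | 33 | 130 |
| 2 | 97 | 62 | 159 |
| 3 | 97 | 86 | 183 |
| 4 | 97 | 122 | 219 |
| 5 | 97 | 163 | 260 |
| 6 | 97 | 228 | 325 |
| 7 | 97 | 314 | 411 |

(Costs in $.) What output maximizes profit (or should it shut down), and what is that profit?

Q = 0 (shut down); profit = -$97

Compute π = P·Q − TC at each output: Q=0: -97; Q=1: -110; Q=2: -119; Q=3: -123; Q=4: -139; Q=5: -160; Q=6: -205; Q=7: -271.
Profit is highest at Q = 0. Equivalently, the lowest AVC in the table is 86/3 ≈ $28.67 at Q = 3, and P = $20 falls below it — price never covers variable cost, so the firm shuts down and loses only its fixed cost.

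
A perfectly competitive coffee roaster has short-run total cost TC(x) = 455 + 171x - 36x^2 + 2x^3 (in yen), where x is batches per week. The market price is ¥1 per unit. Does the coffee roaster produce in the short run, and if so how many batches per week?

Strip out fixed cost: VC = 171x - 36x^2 + 2x^3. Then AVC = 171 - 36x + 2x^2 and MC = 171 - 72x + 6x^2.
AVC hits its minimum where MC = AVC, at x = 9, giving min AVC = 171 - 36·9 + 2·9^2 = ¥9.
P = ¥1 lies below min AVC = ¥9; no output level covers variable cost.
Shutting down limits the loss to fixed cost, ¥455.

Shut down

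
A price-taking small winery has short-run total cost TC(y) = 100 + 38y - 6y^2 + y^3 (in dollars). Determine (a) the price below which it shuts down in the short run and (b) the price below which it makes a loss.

AVC = 38 - 6y + y^2; minimized at y = 3, giving min AVC = $29. That is the shutdown price.
ATC = 100/y + 38 - 6y + y^2. Setting dATC/dy = −100/y^2 − 6 + 2y = 0 gives y = 5 (since 2·5^3 − 6·5^2 = 100).
min ATC = 100/5 + 38 − 6·5 + 5^2 = $53. That is the break-even price.
For $29 ≤ P < $53 the firm produces at a loss; below $29 it shuts down.

Shutdown price = $29; break-even price = $53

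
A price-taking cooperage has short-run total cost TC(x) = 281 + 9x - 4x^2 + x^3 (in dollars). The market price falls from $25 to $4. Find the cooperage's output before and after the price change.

MC = 9 - 8x + 3x^2; the shutdown threshold is min AVC = $5 (at x = 2).
At P = $25 ≥ min AVC, set P = MC on the rising branch: x = 4.
At P = $4 < min AVC = $5, price no longer covers variable cost at any output, so the firm shuts down: x = 0.

Output falls from 4 to 0 (the firm shuts down)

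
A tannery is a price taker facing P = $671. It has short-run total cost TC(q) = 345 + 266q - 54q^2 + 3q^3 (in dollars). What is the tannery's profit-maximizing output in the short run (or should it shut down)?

Variable cost is VC = 266q - 54q^2 + 3q^3, so AVC = VC/q = 266 - 54q + 3q^2 and MC = dTC/dq = 266 - 108q + 9q^2.
The AVC parabola has its vertex at q = 54/6 = 9, where AVC = 266 - 54·9 + 3·9^2 = $23.
Since P = $671 ≥ min AVC = $23, price covers variable cost and the firm should produce.
Set P = MC: 671 = 266 - 108q + 9q^2 → -405 - 108q + 9q^2 = 0. The roots are q = -3 and q = 15; the profit-maximizing output is on the rising part of MC, so q* = 15.
Check: AVC at q = 15 is $131 ≤ P, so revenue covers variable cost.
Profit = P·q − TC = 671·15 − 2310 = $7755.

Produce at q = 15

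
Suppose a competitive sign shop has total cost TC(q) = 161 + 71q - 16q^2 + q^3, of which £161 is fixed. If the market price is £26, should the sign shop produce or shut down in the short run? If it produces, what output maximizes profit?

Variable cost is VC = 71q - 16q^2 + q^3, so AVC = VC/q = 71 - 16q + q^2 and MC = dTC/dq = 71 - 32q + 3q^2.
AVC is minimized where dAVC/dq = -16 + 2q = 0, at q = 8; min AVC = 71 - 16·8 + 8^2 = £7.
Since P = £26 ≥ min AVC = £7, price covers variable cost and the firm should produce.
Solving P = MC: 45 - 32q + 3q^2 = 0 ⇒ q = 5/3 or 9. On the upward-sloping branch, q* = 9.
Check: AVC at q = 9 is £8 ≤ P, so revenue covers variable cost.
Profit = P·q − TC = 26·9 − 233 = £1.

Produce at q = 9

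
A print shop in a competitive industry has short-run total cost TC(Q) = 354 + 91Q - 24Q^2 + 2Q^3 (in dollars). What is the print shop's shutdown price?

The shutdown price is the minimum of AVC. VC = 91Q - 24Q^2 + 2Q^3, so AVC = 91 - 24Q + 2Q^2.
At the minimum of AVC, MC = AVC. MC = 91 - 48Q + 6Q^2; setting MC = AVC gives 4Q^2 - 24Q = 0, so Q = 6. min AVC = 19.
For P < $19 the firm produces nothing.

$19 per unit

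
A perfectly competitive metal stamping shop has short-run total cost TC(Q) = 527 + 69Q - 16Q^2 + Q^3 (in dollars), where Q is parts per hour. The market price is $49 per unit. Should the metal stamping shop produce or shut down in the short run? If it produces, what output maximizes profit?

Variable cost is VC = 69Q - 16Q^2 + Q^3, so AVC = VC/Q = 69 - 16Q + Q^2 and MC = dTC/dQ = 69 - 32Q + 3Q^2.
The AVC parabola has its vertex at Q = 16/2 = 8, where AVC = 69 - 16·8 + 8^2 = $5.
Because $49 ≥ $5, revenue can cover variable cost; the firm operates.
Solving P = MC: 20 - 32Q + 3Q^2 = 0 ⇒ Q = 2/3 or 10. On the upward-sloping branch, Q* = 10.
Check: AVC at Q = 10 is $9 ≤ P, so revenue covers variable cost.
Profit = P·Q − TC = 49·10 − 617 = -$127, a loss, but smaller than the $527 fixed cost the firm would lose by shutting down.

Produce at Q = 10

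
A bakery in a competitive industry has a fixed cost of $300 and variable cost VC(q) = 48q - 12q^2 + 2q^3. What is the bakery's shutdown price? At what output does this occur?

$30 per unit, at q = 3

The shutdown price is the minimum of AVC. VC = 48q - 12q^2 + 2q^3, so AVC = 48 - 12q + 2q^2.
dAVC/dq = -12 + 4q = 0 gives q = 3. min AVC = 48 - 12·3 + 2·3^2 = 30.
The firm shuts down for any P below $30.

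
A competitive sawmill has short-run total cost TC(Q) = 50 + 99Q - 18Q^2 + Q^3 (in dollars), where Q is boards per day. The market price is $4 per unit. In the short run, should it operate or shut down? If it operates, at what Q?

Shut down

Strip out fixed cost: VC = 99Q - 18Q^2 + Q^3. Then AVC = 99 - 18Q + Q^2 and MC = 99 - 36Q + 3Q^2.
AVC hits its minimum where MC = AVC, at Q = 9, giving min AVC = 99 - 18·9 + 9^2 = $18.
P = $4 lies below min AVC = $18; no output level covers variable cost.
The firm minimizes its loss by shutting down and losing only its fixed cost of $50.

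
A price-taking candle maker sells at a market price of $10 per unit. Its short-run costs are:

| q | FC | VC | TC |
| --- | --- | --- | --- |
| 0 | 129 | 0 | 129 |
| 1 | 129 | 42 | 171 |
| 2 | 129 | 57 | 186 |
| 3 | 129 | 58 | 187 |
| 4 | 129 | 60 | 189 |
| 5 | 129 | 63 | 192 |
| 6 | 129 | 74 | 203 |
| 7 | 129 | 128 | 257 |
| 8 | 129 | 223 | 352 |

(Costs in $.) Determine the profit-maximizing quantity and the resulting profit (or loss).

Compute π = P·q − TC at each output: q=0: -129; q=1: -161; q=2: -166; q=3: -157; q=4: -149; q=5: -142; q=6: -143; q=7: -187; q=8: -272.
Profit is highest at q = 0. Equivalently, the lowest AVC in the table is 74/6 ≈ $12.33 at q = 6, and P = $10 falls below it — price never covers variable cost, so the firm shuts down and loses only its fixed cost.

q = 0 (shut down); profit = -$129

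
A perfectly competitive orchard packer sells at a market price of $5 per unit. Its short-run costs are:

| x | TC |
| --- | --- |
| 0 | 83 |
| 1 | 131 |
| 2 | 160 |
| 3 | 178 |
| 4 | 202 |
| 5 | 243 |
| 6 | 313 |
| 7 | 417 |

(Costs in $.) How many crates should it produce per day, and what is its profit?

x = 0 (shut down); profit = -$83

Profit at each row (π = 5x − TC): x=0: -83; x=1: -126; x=2: -150; x=3: -163; x=4: -182; x=5: -218; x=6: -283; x=7: -382.
Profit is highest at x = 0. Equivalently, the lowest AVC in the table is 119/4 ≈ $29.75 at x = 4, and P = $5 falls below it — price never covers variable cost, so the firm shuts down and loses only its fixed cost.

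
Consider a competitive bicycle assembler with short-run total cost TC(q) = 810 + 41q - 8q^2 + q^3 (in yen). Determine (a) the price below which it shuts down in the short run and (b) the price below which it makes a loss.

Shutdown price = ¥25; break-even price = ¥140

AVC = 41 - 8q + q^2; minimized at q = 4, giving min AVC = ¥25. That is the shutdown price.
ATC = 810/q + 41 - 8q + q^2. Setting dATC/dq = −810/q^2 − 8 + 2q = 0 gives q = 9 (since 2·9^3 − 8·9^2 = 810).
min ATC = 810/9 + 41 − 8·9 + 9^2 = ¥140. That is the break-even price.
Between these two prices the firm operates at a loss; above ¥140 it earns a profit.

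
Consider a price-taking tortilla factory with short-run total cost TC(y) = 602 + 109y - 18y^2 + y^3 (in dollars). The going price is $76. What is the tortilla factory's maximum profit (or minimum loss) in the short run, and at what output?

Profit = -$118 at y = 11

AVC = 109 - 18y + y^2; min AVC = $28 at y = 9. Since P = $76 ≥ min AVC, the firm produces.
MC = 109 - 36y + 3y^2. Setting P = MC and taking the root on the rising branch gives y* = 11.
TR = 76·11 = 836. TC = 602 + 352 = 954. Profit = 836 − 954 = -$118.
That loss of $118 beats the $602 the firm would lose by shutting down; producing recovers $484 of fixed cost.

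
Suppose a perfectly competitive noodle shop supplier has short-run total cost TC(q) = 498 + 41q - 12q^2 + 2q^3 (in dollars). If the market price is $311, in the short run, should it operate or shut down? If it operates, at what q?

Variable cost is VC = 41q - 12q^2 + 2q^3, so AVC = VC/q = 41 - 12q + 2q^2 and MC = dTC/dq = 41 - 24q + 6q^2.
The AVC parabola has its vertex at q = 12/4 = 3, where AVC = 41 - 12·3 + 2·3^2 = $23.
P = $311 exceeds min AVC = $23, so the firm stays open.
Set P = MC: 311 = 41 - 24q + 6q^2 → -270 - 24q + 6q^2 = 0. The roots are q = -5 and q = 9; the profit-maximizing output is on the rising part of MC, so q* = 9.
Check: AVC at q = 9 is $95 ≤ P, so revenue covers variable cost.
Profit = P·q − TC = 311·9 − 1353 = $1446.

Produce at q = 9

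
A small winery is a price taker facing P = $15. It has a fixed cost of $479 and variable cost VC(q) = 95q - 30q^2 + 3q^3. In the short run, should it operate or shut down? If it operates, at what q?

Strip out fixed cost: VC = 95q - 30q^2 + 3q^3. Then AVC = 95 - 30q + 3q^2 and MC = 95 - 60q + 9q^2.
AVC is minimized where dAVC/dq = -30 + 6q = 0, at q = 5; min AVC = 95 - 30·5 + 3·5^2 = $20.
P = $15 lies below min AVC = $20; no output level covers variable cost.
Best response: produce nothing and absorb the $479 fixed cost.

Shut down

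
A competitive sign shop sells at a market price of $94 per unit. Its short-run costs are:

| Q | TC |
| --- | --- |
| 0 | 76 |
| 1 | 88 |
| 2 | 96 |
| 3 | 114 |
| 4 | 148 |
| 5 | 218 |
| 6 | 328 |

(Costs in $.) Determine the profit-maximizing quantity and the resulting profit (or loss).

Q = 5; profit = $252

Profit at each row (π = 94Q − TC): Q=0: -76; Q=1: 6; Q=2: 92; Q=3: 168; Q=4: 228; Q=5: 252; Q=6: 236.
Profit is maximized at Q = 5. AVC there is 142/5 = $28.40 ≤ P, so producing beats shutting down (which would give -$76).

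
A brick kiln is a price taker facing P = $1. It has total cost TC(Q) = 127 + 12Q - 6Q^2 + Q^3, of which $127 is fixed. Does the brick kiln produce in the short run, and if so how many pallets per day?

Variable cost is VC = 12Q - 6Q^2 + Q^3, so AVC = VC/Q = 12 - 6Q + Q^2 and MC = dTC/dQ = 12 - 12Q + 3Q^2.
AVC hits its minimum where MC = AVC, at Q = 3, giving min AVC = 12 - 6·3 + 3^2 = $3.
P = $1 lies below min AVC = $3; no output level covers variable cost.
Best response: produce nothing and absorb the $127 fixed cost.

Shut down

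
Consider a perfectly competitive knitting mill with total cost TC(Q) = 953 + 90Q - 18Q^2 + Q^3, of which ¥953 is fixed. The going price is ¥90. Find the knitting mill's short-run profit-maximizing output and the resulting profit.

AVC = 90 - 18Q + Q^2; min AVC = ¥9 at Q = 9. Since P = ¥90 ≥ min AVC, the firm produces.
With MC = 90 - 36Q + 3Q^2, P = MC on the upward-sloping part at Q* = 12.
TR = 90·12 = 1080. TC = 953 + 216 = 1169. Profit = 1080 − 1169 = -¥89.
That loss of ¥89 beats the ¥953 the firm would lose by shutting down; producing recovers ¥864 of fixed cost.

Profit = -¥89 at Q = 12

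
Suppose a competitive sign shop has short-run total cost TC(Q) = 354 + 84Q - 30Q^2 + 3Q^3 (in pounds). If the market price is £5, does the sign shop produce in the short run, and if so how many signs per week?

Shut down

Variable cost is VC = 84Q - 30Q^2 + 3Q^3, so AVC = VC/Q = 84 - 30Q + 3Q^2 and MC = dTC/dQ = 84 - 60Q + 9Q^2.
AVC hits its minimum where MC = AVC, at Q = 5, giving min AVC = 84 - 30·5 + 3·5^2 = £9.
With P < min AVC (£5 < £9), every unit sold adds to the loss.
Best response: produce nothing and absorb the £354 fixed cost.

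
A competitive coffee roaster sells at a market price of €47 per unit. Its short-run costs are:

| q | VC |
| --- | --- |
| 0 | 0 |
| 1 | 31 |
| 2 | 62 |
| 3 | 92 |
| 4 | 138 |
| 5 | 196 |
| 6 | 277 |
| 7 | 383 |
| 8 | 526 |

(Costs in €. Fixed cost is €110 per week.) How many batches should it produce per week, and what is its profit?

q = 4; profit = -€60

Profit at each row (π = 47q − TC): q=0: -110; q=1: -94; q=2: -78; q=3: -61; q=4: -60; q=5: -71; q=6: -105; q=7: -164; q=8: -260.
Profit is maximized at q = 4. AVC there is 138/4 = €34.50 ≤ P, so producing beats shutting down (which would give -€110).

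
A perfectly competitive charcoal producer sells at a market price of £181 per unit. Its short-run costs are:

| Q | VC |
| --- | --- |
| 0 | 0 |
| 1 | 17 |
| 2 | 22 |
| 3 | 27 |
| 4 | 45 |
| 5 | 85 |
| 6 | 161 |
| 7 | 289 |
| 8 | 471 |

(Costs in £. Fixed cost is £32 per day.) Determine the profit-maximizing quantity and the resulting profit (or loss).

Q = 7; profit = £946

Tabulate TR − TC: Q=0: -32; Q=1: 132; Q=2: 308; Q=3: 484; Q=4: 647; Q=5: 788; Q=6: 893; Q=7: 946; Q=8: 945.
Profit is maximized at Q = 7. AVC there is 289/7 = £41.29 ≤ P, so producing beats shutting down (which would give -£32).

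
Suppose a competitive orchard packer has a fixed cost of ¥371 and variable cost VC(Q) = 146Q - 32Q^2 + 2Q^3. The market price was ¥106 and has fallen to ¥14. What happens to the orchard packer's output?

AVC = 146 - 32Q + 2Q^2, minimized at Q = 8 where min AVC = ¥18. MC = 146 - 64Q + 6Q^2.
At P = ¥106 ≥ min AVC, set P = MC on the rising branch: Q = 10.
At P = ¥14 < min AVC = ¥18, price no longer covers variable cost at any output, so the firm shuts down: Q = 0.

Output falls from 10 to 0 (the firm shuts down)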